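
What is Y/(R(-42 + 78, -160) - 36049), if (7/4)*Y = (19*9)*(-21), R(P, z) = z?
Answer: 2052/36209 ≈ 0.056671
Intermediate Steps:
Y = -2052 (Y = 4*((19*9)*(-21))/7 = 4*(171*(-21))/7 = (4/7)*(-3591) = -2052)
Y/(R(-42 + 78, -160) - 36049) = -2052/(-160 - 36049) = -2052/(-36209) = -2052*(-1/36209) = 2052/36209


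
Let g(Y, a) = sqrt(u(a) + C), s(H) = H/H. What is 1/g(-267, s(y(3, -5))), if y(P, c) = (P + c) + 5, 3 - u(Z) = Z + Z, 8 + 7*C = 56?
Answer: sqrt(385)/55 ≈ 0.35675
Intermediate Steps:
C = 48/7 (C = -8/7 + (1/7)*56 = -8/7 + 8 = 48/7 ≈ 6.8571)
u(Z) = 3 - 2*Z (u(Z) = 3 - (Z + Z) = 3 - 2*Z)
y(P, c) = 5 + P + c
s(H) = 1
g(Y, a) = sqrt(69/7 - 2*a) (g(Y, a) = sqrt((3 - 2*a) + 48/7) = sqrt(69/7 - 2*a))
1/g(-267, s(y(3, -5))) = 1/(sqrt(483 - 98*1)/7) = 1/(sqrt(483 - 98)/7) = 1/(sqrt(385)/7) = sqrt(385)/55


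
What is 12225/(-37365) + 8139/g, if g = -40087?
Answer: -52945154/99856717 ≈ -0.53021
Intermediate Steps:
12225/(-37365) + 8139/g = 12225/(-37365) + 8139/(-40087) = 12225*(-1/37365) + 8139*(-1/40087) = -815/2491 - 8139/40087 = -52945154/99856717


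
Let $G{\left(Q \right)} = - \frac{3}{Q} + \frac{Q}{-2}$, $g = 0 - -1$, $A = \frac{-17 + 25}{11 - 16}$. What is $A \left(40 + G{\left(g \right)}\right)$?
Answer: $- \frac{292}{5} \approx -58.4$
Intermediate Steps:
$A = - \frac{8}{5}$ ($A = \frac{8}{-5} = 8 \left(- \frac{1}{5}\right) = - \frac{8}{5} \approx -1.6$)
$g = 1$ ($g = 0 + 1 = 1$)
$G{\left(Q \right)} = - \frac{3}{Q} - \frac{Q}{2}$ ($G{\left(Q \right)} = - \frac{3}{Q} + Q \left(- \frac{1}{2}\right) = - \frac{3}{Q} - \frac{Q}{2}$)
$A \left(40 + G{\left(g \right)}\right) = - \frac{8 \left(40 - \left(\frac{1}{2} + \frac{3}{1}\right)\right)}{5} = - \frac{8 \left(40 - \frac{7}{2}\right)}{5} = \left(- \frac{8}{5}\right) \frac{73}{2} = - \frac{292}{5}$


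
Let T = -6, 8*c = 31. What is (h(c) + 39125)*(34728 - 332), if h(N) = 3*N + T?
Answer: 2691873955/2 ≈ 1.3459e+9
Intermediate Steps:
c = 31/8 (c = (⅛)*31 = 31/8 ≈ 3.8750)
h(N) = -6 + 3*N (h(N) = 3*N - 6 = -6 + 3*N)
(h(c) + 39125)*(34728 - 332) = ((-6 + 3*(31/8)) + 39125)*(34728 - 332) = ((-6 + 93/8) + 39125)*34396 = (45/8 + 39125)*34396 = (313045/8)*34396 = 2691873955/2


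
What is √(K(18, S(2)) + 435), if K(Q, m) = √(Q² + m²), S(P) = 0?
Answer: √453 ≈ 21.284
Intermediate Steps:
√(K(18, S(2)) + 435) = √(√(18² + 0²) + 435) = √(√(324 + 0) + 435) = √(√324 + 435) = √(18 + 435) = √453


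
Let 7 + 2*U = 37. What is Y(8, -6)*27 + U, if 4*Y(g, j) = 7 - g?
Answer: 33/4 ≈ 8.2500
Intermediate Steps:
U = 15 (U = -7/2 + (1/2)*37 = -7/2 + 37/2 = 15)
Y(g, j) = 7/4 - g/4 (Y(g, j) = (7 - g)/4 = 7/4 - g/4)
Y(8, -6)*27 + U = (7/4 - 1/4*8)*27 + 15 = (7/4 - 2)*27 + 15 = -1/4*27 + 15 = -27/4 + 15 = 33/4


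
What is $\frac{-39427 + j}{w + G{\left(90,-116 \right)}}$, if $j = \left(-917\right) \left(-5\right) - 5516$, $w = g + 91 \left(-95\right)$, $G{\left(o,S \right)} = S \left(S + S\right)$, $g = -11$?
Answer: $- \frac{20179}{9128} \approx -2.2107$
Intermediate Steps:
$G{\left(o,S \right)} = 2 S^{2}$ ($G{\left(o,S \right)} = S 2 S = 2 S^{2}$)
$w = -8656$ ($w = -11 + 91 \left(-95\right) = -11 - 8645 = -8656$)
$j = -931$ ($j = 4585 - 5516 = -931$)
$\frac{-39427 + j}{w + G{\left(90,-116 \right)}} = \frac{-39427 - 931}{-8656 + 2 \left(-116\right)^{2}} = - \frac{40358}{-8656 + 2 \cdot 13456} = - \frac{40358}{-8656 + 26912} = - \frac{40358}{18256} = \left(-40358\right) \frac{1}{18256} = - \frac{20179}{9128}$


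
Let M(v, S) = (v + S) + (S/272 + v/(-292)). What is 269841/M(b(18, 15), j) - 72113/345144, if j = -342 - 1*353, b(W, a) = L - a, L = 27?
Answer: -616750144798837/1566171318552 ≈ -393.79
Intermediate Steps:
b(W, a) = 27 - a
j = -695 (j = -342 - 353 = -695)
M(v, S) = 273*S/272 + 291*v/292 (M(v, S) = (S + v) + (S*(1/272) + v*(-1/292)) = (S + v) + (S/272 - v/292) = (S + v) + (-v/292 + S/272) = 273*S/272 + 291*v/292)
269841/M(b(18, 15), j) - 72113/345144 = 269841/((273/272)*(-695) + 291*(27 - 1*15)/292) - 72113/345144 = 269841/(-189735/272 + 291*(27 - 15)/292) - 72113*1/345144 = 269841/(-189735/272 + (291/292)*12) - 72113/345144 = 269841/(-189735/272 + 873/73) - 72113/345144 = 269841/(-13613199/19856) - 72113/345144 = 269841*(-19856/13613199) - 72113/345144 = -1785987632/4537733 - 72113/345144 = -616750144798837/1566171318552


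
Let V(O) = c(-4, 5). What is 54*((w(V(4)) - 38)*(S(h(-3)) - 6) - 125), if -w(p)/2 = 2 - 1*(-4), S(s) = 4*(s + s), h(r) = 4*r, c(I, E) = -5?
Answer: 268650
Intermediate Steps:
S(s) = 8*s (S(s) = 4*(2*s) = 8*s)
V(O) = -5
w(p) = -12 (w(p) = -2*(2 - 1*(-4)) = -2*(2 + 4) = -2*6 = -12)
54*((w(V(4)) - 38)*(S(h(-3)) - 6) - 125) = 54*((-12 - 38)*(8*(4*(-3)) - 6) - 125) = 54*(-50*(8*(-12) - 6) - 125) = 54*(-50*(-96 - 6) - 125) = 54*(-50*(-102) - 125) = 54*(5100 - 125) = 54*4975 = 268650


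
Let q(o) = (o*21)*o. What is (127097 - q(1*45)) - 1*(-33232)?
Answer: 117804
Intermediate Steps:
q(o) = 21*o**2 (q(o) = (21*o)*o = 21*o**2)
(127097 - q(1*45)) - 1*(-33232) = (127097 - 21*(1*45)**2) - 1*(-33232) = (127097 - 21*45**2) + 33232 = (127097 - 21*2025) + 33232 = (127097 - 1*42525) + 33232 = (127097 - 42525) + 33232 = 84572 + 33232 = 117804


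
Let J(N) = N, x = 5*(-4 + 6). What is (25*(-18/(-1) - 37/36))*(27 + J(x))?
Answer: 565175/36 ≈ 15699.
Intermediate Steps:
x = 10 (x = 5*2 = 10)
(25*(-18/(-1) - 37/36))*(27 + J(x)) = (25*(-18/(-1) - 37/36))*(27 + 10) = (25*(-18*(-1) - 37*1/36))*37 = (25*(18 - 37/36))*37 = (25*(611/36))*37 = (15275/36)*37 = 565175/36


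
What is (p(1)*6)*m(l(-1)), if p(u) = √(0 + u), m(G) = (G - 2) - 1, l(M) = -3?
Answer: -36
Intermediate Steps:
m(G) = -3 + G (m(G) = (-2 + G) - 1 = -3 + G)
p(u) = √u
(p(1)*6)*m(l(-1)) = (√1*6)*(-3 - 3) = (1*6)*(-6) = 6*(-6) = -36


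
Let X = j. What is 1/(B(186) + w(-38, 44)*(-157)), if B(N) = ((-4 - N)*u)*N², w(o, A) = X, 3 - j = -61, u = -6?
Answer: 1/39429392 ≈ 2.5362e-8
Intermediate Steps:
j = 64 (j = 3 - 1*(-61) = 3 + 61 = 64)
X = 64
w(o, A) = 64
B(N) = N²*(24 + 6*N) (B(N) = ((-4 - N)*(-6))*N² = (24 + 6*N)*N² = N²*(24 + 6*N))
1/(B(186) + w(-38, 44)*(-157)) = 1/(6*186²*(4 + 186) + 64*(-157)) = 1/(6*34596*190 - 10048) = 1/(39439440 - 10048) = 1/39429392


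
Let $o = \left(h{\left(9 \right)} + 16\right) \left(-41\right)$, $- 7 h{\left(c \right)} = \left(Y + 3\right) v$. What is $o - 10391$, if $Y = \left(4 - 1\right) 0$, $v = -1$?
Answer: $- \frac{77452}{7} \approx -11065.0$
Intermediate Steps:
$Y = 0$ ($Y = 3 \cdot 0 = 0$)
$h{\left(c \right)} = \frac{3}{7}$ ($h{\left(c \right)} = - \frac{\left(0 + 3\right) \left(-1\right)}{7} = - \frac{3 \left(-1\right)}{7} = \left(- \frac{1}{7}\right) \left(-3\right) = \frac{3}{7}$)
$o = - \frac{4715}{7}$ ($o = \left(\frac{3}{7} + 16\right) \left(-41\right) = \frac{115}{7} \left(-41\right) = - \frac{4715}{7} \approx -673.57$)
$o - 10391 = - \frac{4715}{7} - 10391 = - \frac{77452}{7}$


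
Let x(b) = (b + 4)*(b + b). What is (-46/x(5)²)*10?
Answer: -23/405 ≈ -0.056790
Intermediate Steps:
x(b) = 2*b*(4 + b) (x(b) = (4 + b)*(2*b) = 2*b*(4 + b))
(-46/x(5)²)*10 = (-46/(2*5*(4 + 5))²)*10 = (-46/(2*5*9)²)*10 = (-46/90²)*10 = (-46/8100)*10 = ((1/8100)*(-46))*10 = -23/4050*10 = -23/405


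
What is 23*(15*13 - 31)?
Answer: 3772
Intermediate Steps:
23*(15*13 - 31) = 23*(195 - 31) = 23*164 = 3772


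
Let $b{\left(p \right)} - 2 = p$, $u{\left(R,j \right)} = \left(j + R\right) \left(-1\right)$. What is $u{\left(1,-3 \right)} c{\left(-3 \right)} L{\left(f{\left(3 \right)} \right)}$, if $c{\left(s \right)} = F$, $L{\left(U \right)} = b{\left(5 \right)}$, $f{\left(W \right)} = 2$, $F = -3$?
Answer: $-42$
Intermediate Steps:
$u{\left(R,j \right)} = - R - j$ ($u{\left(R,j \right)} = \left(R + j\right) \left(-1\right) = - R - j$)
$b{\left(p \right)} = 2 + p$
$L{\left(U \right)} = 7$ ($L{\left(U \right)} = 2 + 5 = 7$)
$c{\left(s \right)} = -3$
$u{\left(1,-3 \right)} c{\left(-3 \right)} L{\left(f{\left(3 \right)} \right)} = \left(\left(-1\right) 1 - -3\right) \left(\left(-3\right) 7\right) = \left(-1 + 3\right) \left(-21\right) = 2 \left(-21\right) = -42$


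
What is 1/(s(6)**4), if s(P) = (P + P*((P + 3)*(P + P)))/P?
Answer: 1/141158161 ≈ 7.0843e-9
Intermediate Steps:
s(P) = (P + 2*P**2*(3 + P))/P (s(P) = (P + P*((3 + P)*(2*P)))/P = (P + P*(2*P*(3 + P)))/P = (P + 2*P**2*(3 + P))/P)
1/(s(6)**4) = 1/((1 + 2*6**2 + 6*6)**4) = 1/((1 + 2*36 + 36)**4) = 1/((1 + 72 + 36)**4) = 1/(109**4) = 1/141158161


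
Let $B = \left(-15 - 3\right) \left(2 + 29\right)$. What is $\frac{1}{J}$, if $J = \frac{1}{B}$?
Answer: $-558$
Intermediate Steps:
$B = -558$ ($B = \left(-18\right) 31 = -558$)
$J = - \frac{1}{558}$ ($J = \frac{1}{-558} = - \frac{1}{558} \approx -0.0017921$)
$\frac{1}{J} = \frac{1}{- \frac{1}{558}} = -558$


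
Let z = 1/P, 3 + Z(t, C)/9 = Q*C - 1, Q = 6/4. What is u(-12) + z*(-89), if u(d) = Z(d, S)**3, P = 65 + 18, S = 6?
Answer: 7563286/83 ≈ 91124.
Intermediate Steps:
Q = 3/2 (Q = 6*(1/4) = 3/2 ≈ 1.5000)
Z(t, C) = -36 + 27*C/2 (Z(t, C) = -27 + 9*(3*C/2 - 1) = -27 + 9*(-1 + 3*C/2) = -27 + (-9 + 27*C/2) = -36 + 27*C/2)
P = 83
z = 1/83 ≈ 0.012048
u(d) = 91125 (u(d) = (-36 + (27/2)*6)**3 = (-36 + 81)**3 = 45**3 = 91125)
u(-12) + z*(-89) = 91125 + (1/83)*(-89) = 91125 - 89/83 = 7563286/83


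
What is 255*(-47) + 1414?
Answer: -10571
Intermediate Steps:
255*(-47) + 1414 = -11985 + 1414 = -10571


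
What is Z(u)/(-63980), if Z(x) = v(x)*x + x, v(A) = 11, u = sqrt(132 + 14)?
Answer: -3*sqrt(146)/15995 ≈ -0.0022663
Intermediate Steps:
u = sqrt(146) ≈ 12.083
Z(x) = 12*x (Z(x) = 11*x + x = 12*x)
Z(u)/(-63980) = (12*sqrt(146))/(-63980) = (12*sqrt(146))*(-1/63980) = -3*sqrt(146)/15995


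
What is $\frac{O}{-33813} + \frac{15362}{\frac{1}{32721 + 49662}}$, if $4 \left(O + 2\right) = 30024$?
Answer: $\frac{42792638806694}{33813} \approx 1.2656 \cdot 10^{9}$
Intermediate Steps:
$O = 7504$ ($O = -2 + \frac{1}{4} \cdot 30024 = -2 + 7506 = 7504$)
$\frac{O}{-33813} + \frac{15362}{\frac{1}{32721 + 49662}} = \frac{7504}{-33813} + \frac{15362}{\frac{1}{32721 + 49662}} = 7504 \left(- \frac{1}{33813}\right) + \frac{15362}{\frac{1}{82383}} = - \frac{7504}{33813} + 15362 \frac{1}{\frac{1}{82383}} = - \frac{7504}{33813} + 15362 \cdot 82383 = - \frac{7504}{33813} + 1265567646 = \frac{42792638806694}{33813}$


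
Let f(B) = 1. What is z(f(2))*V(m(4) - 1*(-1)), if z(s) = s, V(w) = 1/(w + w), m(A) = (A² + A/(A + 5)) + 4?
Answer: 9/386 ≈ 0.023316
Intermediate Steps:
m(A) = 4 + A² + A/(5 + A) (m(A) = (A² + A/(5 + A)) + 4 = 4 + A² + A/(5 + A))
V(w) = 1/(2*w)
z(f(2))*V(m(4) - 1*(-1)) = 1*(1/(2*((20 + 4³ + 5*4 + 5*4²)/(5 + 4) - 1*(-1)))) = 1*(1/(2*((20 + 64 + 20 + 5*16)/9 + 1))) = 1*(1/(2*((20 + 64 + 20 + 80)/9 + 1))) = 1*(1/(2*((⅑)*184 + 1))) = 1*(1/(2*(184/9 + 1))) = 1*(1/(2*(193/9))) = 1*((½)*(9/193)) = 1*(9/386) = 9/386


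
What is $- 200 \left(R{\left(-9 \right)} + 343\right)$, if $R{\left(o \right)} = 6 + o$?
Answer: $-68000$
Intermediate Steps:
$- 200 \left(R{\left(-9 \right)} + 343\right) = - 200 \left(\left(6 - 9\right) + 343\right) = - 200 \left(-3 + 343\right) = \left(-200\right) 340 = -68000$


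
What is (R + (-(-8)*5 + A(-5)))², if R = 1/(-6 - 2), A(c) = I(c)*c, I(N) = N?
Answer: 269361/64 ≈ 4208.8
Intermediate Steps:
A(c) = c² (A(c) = c*c = c²)
R = -⅛ (R = 1/(-8) = -⅛ ≈ -0.12500)
(R + (-(-8)*5 + A(-5)))² = (-⅛ + (-(-8)*5 + (-5)²))² = (-⅛ + (-4*(-10) + 25))² = (-⅛ + (40 + 25))² = (-⅛ + 65)² = (519/8)² = 269361/64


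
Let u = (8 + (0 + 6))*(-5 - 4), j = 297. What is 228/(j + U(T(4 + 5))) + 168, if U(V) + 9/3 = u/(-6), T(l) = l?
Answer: 17716/105 ≈ 168.72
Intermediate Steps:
u = -126 (u = (8 + 6)*(-9) = 14*(-9) = -126)
U(V) = 18 (U(V) = -3 - 126/(-6) = -3 - 126*(-⅙) = -3 + 21 = 18)
228/(j + U(T(4 + 5))) + 168 = 228/(297 + 18) + 168 = 228/315 + 168 = (1/315)*228 + 168 = 76/105 + 168 = 17716/105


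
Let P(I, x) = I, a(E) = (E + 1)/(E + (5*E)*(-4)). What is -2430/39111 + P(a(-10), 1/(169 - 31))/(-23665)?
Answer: -3641926167/58618914950 ≈ -0.062129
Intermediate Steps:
a(E) = -(1 + E)/(19*E) (a(E) = (1 + E)/(E - 20*E) = (1 + E)/((-19*E)) = (1 + E)*(-1/(19*E)) = -(1 + E)/(19*E))
-2430/39111 + P(a(-10), 1/(169 - 31))/(-23665) = -2430/39111 + ((1/19)*(-1 - 1*(-10))/(-10))/(-23665) = -2430*1/39111 + ((1/19)*(-1/10)*(-1 + 10))*(-1/23665) = -810/13037 + ((1/19)*(-1/10)*9)*(-1/23665) = -810/13037 - 9/190*(-1/23665) = -810/13037 + 9/4496350 = -3641926167/58618914950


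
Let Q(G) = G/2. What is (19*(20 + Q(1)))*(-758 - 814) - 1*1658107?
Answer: -2270401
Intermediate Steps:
Q(G) = G/2 (Q(G) = G*(½) = G/2)
(19*(20 + Q(1)))*(-758 - 814) - 1*1658107 = (19*(20 + (½)*1))*(-758 - 814) - 1*1658107 = (19*(20 + ½))*(-1572) - 1658107 = (19*(41/2))*(-1572) - 1658107 = (779/2)*(-1572) - 1658107 = -612294 - 1658107 = -2270401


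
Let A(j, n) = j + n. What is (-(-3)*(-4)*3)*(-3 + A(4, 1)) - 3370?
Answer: -3442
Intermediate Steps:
(-(-3)*(-4)*3)*(-3 + A(4, 1)) - 3370 = (-(-3)*(-4)*3)*(-3 + (4 + 1)) - 3370 = (-3*4*3)*(-3 + 5) - 3370 = -12*3*2 - 3370 = -36*2 - 3370 = -72 - 3370 = -3442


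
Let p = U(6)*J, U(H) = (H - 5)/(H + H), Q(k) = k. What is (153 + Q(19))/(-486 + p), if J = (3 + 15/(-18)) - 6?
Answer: -12384/35015 ≈ -0.35368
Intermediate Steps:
U(H) = (-5 + H)/(2*H) (U(H) = (-5 + H)/((2*H)) = (-5 + H)*(1/(2*H)) = (-5 + H)/(2*H))
J = -23/6 (J = (3 + 15*(-1/18)) - 6 = (3 - 5/6) - 6 = 13/6 - 6 = -23/6 ≈ -3.8333)
p = -23/72 (p = ((1/2)*(-5 + 6)/6)*(-23/6) = ((1/2)*(1/6)*1)*(-23/6) = (1/12)*(-23/6) = -23/72 ≈ -0.31944)
(153 + Q(19))/(-486 + p) = (153 + 19)/(-486 - 23/72) = 172/(-35015/72) = 172*(-72/35015) = -12384/35015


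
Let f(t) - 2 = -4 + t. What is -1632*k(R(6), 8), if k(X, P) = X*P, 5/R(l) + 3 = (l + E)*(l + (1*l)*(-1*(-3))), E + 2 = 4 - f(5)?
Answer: -21760/39 ≈ -557.95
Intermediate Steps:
f(t) = -2 + t (f(t) = 2 + (-4 + t) = -2 + t)
E = -1 (E = -2 + (4 - (-2 + 5)) = -2 + (4 - 1*3) = -2 + (4 - 3) = -2 + 1 = -1)
R(l) = 5/(-3 + 4*l*(-1 + l)) (R(l) = 5/(-3 + (l - 1)*(l + (1*l)*(-1*(-3)))) = 5/(-3 + (-1 + l)*(l + l*3)) = 5/(-3 + (-1 + l)*(l + 3*l)) = 5/(-3 + (-1 + l)*(4*l)) = 5/(-3 + 4*l*(-1 + l)))
k(X, P) = P*X
-1632*k(R(6), 8) = -13056*5/(-3 - 4*6 + 4*6²) = -13056*5/(-3 - 24 + 4*36) = -13056*5/(-3 - 24 + 144) = -13056*5/117 = -1632*40/117 = -21760/39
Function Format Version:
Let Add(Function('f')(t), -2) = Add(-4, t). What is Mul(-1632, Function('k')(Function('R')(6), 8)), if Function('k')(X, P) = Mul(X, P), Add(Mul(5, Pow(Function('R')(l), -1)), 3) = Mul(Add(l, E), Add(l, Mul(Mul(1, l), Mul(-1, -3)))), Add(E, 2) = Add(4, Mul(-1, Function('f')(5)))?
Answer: Rational(-21760, 39) ≈ -557.95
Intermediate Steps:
Function('f')(t) = Add(-2, t) (Function('f')(t) = Add(2, Add(-4, t)) = Add(-2, t))
E = -1 (E = Add(-2, Add(4, Mul(-1, Add(-2, 5)))) = Add(-2, Add(4, Mul(-1, 3))) = Add(-2, Add(4, -3)) = Add(-2, 1) = -1)
Function('R')(l) = Mul(5, Pow(Add(-3, Mul(4, l, Add(-1, l))), -1)) (Function('R')(l) = Mul(5, Pow(Add(-3, Mul(Add(l, -1), Add(l, Mul(Mul(1, l), Mul(-1, -3))))), -1)) = Mul(5, Pow(Add(-3, Mul(Add(-1, l), Add(l, Mul(l, 3)))), -1)) = Mul(5, Pow(Add(-3, Mul(Add(-1, l), Add(l, Mul(3, l)))), -1)) = Mul(5, Pow(Add(-3, Mul(Add(-1, l), Mul(4, l))), -1)) = Mul(5, Pow(Add(-3, Mul(4, l, Add(-1, l))), -1)))
Function('k')(X, P) = Mul(P, X)
Mul(-1632, Function('k')(Function('R')(6), 8)) = Mul(-1632, Mul(8, Mul(5, Pow(Add(-3, Mul(-4, 6), Mul(4, Pow(6, 2))), -1)))) = Mul(-1632, Mul(8, Mul(5, Pow(Add(-3, -24, Mul(4, 36)), -1)))) = Mul(-1632, Mul(8, Mul(5, Pow(Add(-3, -24, 144), -1)))) = Mul(-1632, Mul(8, Mul(5, Pow(117, -1)))) = Mul(-1632, Mul(8, Mul(5, Rational(1, 117)))) = Mul(-1632, Mul(8, Rational(5, 117))) = Mul(-1632, Rational(40, 117)) = Rational(-21760, 39)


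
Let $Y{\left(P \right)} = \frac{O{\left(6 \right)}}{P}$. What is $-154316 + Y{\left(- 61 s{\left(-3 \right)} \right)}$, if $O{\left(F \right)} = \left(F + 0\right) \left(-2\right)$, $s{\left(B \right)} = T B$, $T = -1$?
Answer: $- \frac{9413272}{61} \approx -1.5432 \cdot 10^{5}$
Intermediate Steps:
$s{\left(B \right)} = - B$
$O{\left(F \right)} = - 2 F$ ($O{\left(F \right)} = F \left(-2\right) = - 2 F$)
$Y{\left(P \right)} = - \frac{12}{P}$ ($Y{\left(P \right)} = \frac{\left(-2\right) 6}{P} = - \frac{12}{P}$)
$-154316 + Y{\left(- 61 s{\left(-3 \right)} \right)} = -154316 - \frac{12}{\left(-61\right) \left(\left(-1\right) \left(-3\right)\right)} = -154316 - \frac{12}{\left(-61\right) 3} = -154316 - \frac{12}{-183} = -154316 - - \frac{4}{61} = -154316 + \frac{4}{61} = - \frac{9413272}{61}$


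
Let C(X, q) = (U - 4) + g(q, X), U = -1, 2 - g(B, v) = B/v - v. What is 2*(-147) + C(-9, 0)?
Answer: -306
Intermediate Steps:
g(B, v) = 2 + v - B/v (g(B, v) = 2 - (B/v - v) = 2 - (-v + B/v) = 2 + (v - B/v) = 2 + v - B/v)
C(X, q) = -3 + X - q/X (C(X, q) = (-1 - 4) + (2 + X - q/X) = -5 + (2 + X - q/X) = -3 + X - q/X)
2*(-147) + C(-9, 0) = 2*(-147) + (-3 - 9 - 1*0/(-9)) = -294 + (-3 - 9 - 1*0*(-⅑)) = -294 + (-3 - 9 + 0) = -294 - 12 = -306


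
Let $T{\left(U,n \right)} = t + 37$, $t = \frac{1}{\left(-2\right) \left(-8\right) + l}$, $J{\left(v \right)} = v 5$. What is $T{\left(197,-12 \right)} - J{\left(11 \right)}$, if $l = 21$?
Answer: $- \frac{665}{37} \approx -17.973$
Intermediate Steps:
$J{\left(v \right)} = 5 v$
$t = \frac{1}{37}$ ($t = \frac{1}{\left(-2\right) \left(-8\right) + 21} = \frac{1}{16 + 21} = \frac{1}{37} \approx 0.027027$)
$T{\left(U,n \right)} = \frac{1370}{37}$ ($T{\left(U,n \right)} = \frac{1}{37} + 37 = \frac{1370}{37}$)
$T{\left(197,-12 \right)} - J{\left(11 \right)} = \frac{1370}{37} - 5 \cdot 11 = \frac{1370}{37} - 55 = - \frac{665}{37}$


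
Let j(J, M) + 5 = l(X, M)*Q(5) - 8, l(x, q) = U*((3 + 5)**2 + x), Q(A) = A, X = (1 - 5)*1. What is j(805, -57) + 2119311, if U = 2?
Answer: 2119898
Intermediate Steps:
X = -4 (X = -4*1 = -4)
l(x, q) = 128 + 2*x (l(x, q) = 2*((3 + 5)**2 + x) = 2*(8**2 + x) = 2*(64 + x) = 128 + 2*x)
j(J, M) = 587 (j(J, M) = -5 + ((128 + 2*(-4))*5 - 8) = -5 + ((128 - 8)*5 - 8) = -5 + (120*5 - 8) = -5 + (600 - 8) = -5 + 592 = 587)
j(805, -57) + 2119311 = 587 + 2119311 = 2119898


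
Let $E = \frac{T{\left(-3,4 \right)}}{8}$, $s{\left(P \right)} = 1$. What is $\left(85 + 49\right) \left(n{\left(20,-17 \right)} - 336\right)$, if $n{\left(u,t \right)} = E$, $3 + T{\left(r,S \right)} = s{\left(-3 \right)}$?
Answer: $- \frac{90115}{2} \approx -45058.0$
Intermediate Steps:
$T{\left(r,S \right)} = -2$ ($T{\left(r,S \right)} = -3 + 1 = -2$)
$E = - \frac{1}{4}$ ($E = - \frac{2}{8} = \left(-2\right) \frac{1}{8} = - \frac{1}{4} \approx -0.25$)
$n{\left(u,t \right)} = - \frac{1}{4}$
$\left(85 + 49\right) \left(n{\left(20,-17 \right)} - 336\right) = \left(85 + 49\right) \left(- \frac{1}{4} - 336\right) = 134 \left(- \frac{1345}{4}\right) = - \frac{90115}{2}$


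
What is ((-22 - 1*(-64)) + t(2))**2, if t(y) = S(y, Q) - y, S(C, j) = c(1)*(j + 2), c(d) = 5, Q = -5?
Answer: 625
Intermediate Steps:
S(C, j) = 10 + 5*j (S(C, j) = 5*(j + 2) = 5*(2 + j) = 10 + 5*j)
t(y) = -15 - y (t(y) = (10 + 5*(-5)) - y = (10 - 25) - y = -15 - y)
((-22 - 1*(-64)) + t(2))**2 = ((-22 - 1*(-64)) + (-15 - 1*2))**2 = ((-22 + 64) + (-15 - 2))**2 = (42 - 17)**2 = 25**2 = 625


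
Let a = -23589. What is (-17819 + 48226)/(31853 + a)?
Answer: 30407/8264 ≈ 3.6795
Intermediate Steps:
(-17819 + 48226)/(31853 + a) = (-17819 + 48226)/(31853 - 23589) = 30407/8264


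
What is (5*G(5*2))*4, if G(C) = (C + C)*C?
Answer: 4000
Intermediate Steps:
G(C) = 2*C² (G(C) = (2*C)*C = 2*C²)
(5*G(5*2))*4 = (5*(2*(5*2)²))*4 = (5*(2*10²))*4 = (5*(2*100))*4 = (5*200)*4 = 1000*4 = 4000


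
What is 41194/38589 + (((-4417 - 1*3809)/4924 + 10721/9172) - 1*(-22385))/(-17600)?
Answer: -1566939128882317/7668285805804800 ≈ -0.20434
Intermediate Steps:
41194/38589 + (((-4417 - 1*3809)/4924 + 10721/9172) - 1*(-22385))/(-17600) = 41194*(1/38589) + (((-4417 - 3809)*(1/4924) + 10721*(1/9172)) + 22385)*(-1/17600) = 41194/38589 + ((-8226*1/4924 + 10721/9172) + 22385)*(-1/17600) = 41194/38589 + ((-4113/2462 + 10721/9172) + 22385)*(-1/17600) = 41194/38589 + (-5664667/11290732 + 22385)*(-1/17600) = 41194/38589 + (252737371153/11290732)*(-1/17600) = 41194/38589 - 252737371153/198716883200 = -1566939128882317/7668285805804800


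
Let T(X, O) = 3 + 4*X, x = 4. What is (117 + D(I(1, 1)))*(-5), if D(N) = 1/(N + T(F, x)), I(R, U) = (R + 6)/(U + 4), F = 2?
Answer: -36295/62 ≈ -585.40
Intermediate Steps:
I(R, U) = (6 + R)/(4 + U)
D(N) = 1/(11 + N) (D(N) = 1/(N + (3 + 4*2)) = 1/(N + (3 + 8)) = 1/(N + 11) = 1/(11 + N))
(117 + D(I(1, 1)))*(-5) = (117 + 1/(11 + (6 + 1)/(4 + 1)))*(-5) = (117 + 1/(11 + 7/5))*(-5) = (117 + 1/(62/5))*(-5) = (117 + 5/62)*(-5) = (7259/62)*(-5) = -36295/62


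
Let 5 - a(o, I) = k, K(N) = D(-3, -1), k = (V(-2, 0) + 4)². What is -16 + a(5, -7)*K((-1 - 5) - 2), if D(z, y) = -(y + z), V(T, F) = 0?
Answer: -60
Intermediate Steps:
D(z, y) = -y - z
k = 16 (k = (0 + 4)² = 4² = 16)
K(N) = 4 (K(N) = -1*(-1) - 1*(-3) = 1 + 3 = 4)
a(o, I) = -11 (a(o, I) = 5 - 1*16 = 5 - 16 = -11)
-16 + a(5, -7)*K((-1 - 5) - 2) = -16 - 11*4 = -16 - 44 = -60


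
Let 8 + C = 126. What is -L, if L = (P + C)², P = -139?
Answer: -441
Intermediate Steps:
C = 118 (C = -8 + 126 = 118)
L = 441 (L = (-139 + 118)² = (-21)² = 441)
-L = -1*441 = -441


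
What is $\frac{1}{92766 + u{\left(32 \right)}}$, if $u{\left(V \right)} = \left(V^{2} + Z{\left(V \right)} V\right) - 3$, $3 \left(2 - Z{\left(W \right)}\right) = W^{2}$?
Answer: $\frac{3}{248785} \approx 1.2059 \cdot 10^{-5}$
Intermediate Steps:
$Z{\left(W \right)} = 2 - \frac{W^{2}}{3}$
$u{\left(V \right)} = -3 + V^{2} + V \left(2 - \frac{V^{2}}{3}\right)$ ($u{\left(V \right)} = \left(V^{2} + \left(2 - \frac{V^{2}}{3}\right) V\right) - 3 = \left(V^{2} + V \left(2 - \frac{V^{2}}{3}\right)\right) - 3 = -3 + V^{2} + V \left(2 - \frac{V^{2}}{3}\right)$)
$\frac{1}{92766 + u{\left(32 \right)}} = \frac{1}{92766 + \left(-3 + 32^{2} + 2 \cdot 32 - \frac{32^{3}}{3}\right)} = \frac{1}{92766 + \left(-3 + 1024 + 64 - \frac{32768}{3}\right)} = \frac{1}{92766 - \frac{29513}{3}} = \frac{1}{\frac{248785}{3}} = \frac{3}{248785}$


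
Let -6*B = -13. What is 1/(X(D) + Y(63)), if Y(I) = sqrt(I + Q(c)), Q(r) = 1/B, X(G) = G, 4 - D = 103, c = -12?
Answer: -39/3836 - 5*sqrt(429)/126588 ≈ -0.010985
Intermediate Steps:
D = -99 (D = 4 - 1*103 = 4 - 103 = -99)
B = 13/6 (B = -1/6*(-13) = 13/6 ≈ 2.1667)
Q(r) = 6/13 (Q(r) = 1/(13/6) = 6/13)
Y(I) = sqrt(6/13 + I) (Y(I) = sqrt(I + 6/13) = sqrt(6/13 + I))
1/(X(D) + Y(63)) = 1/(-99 + sqrt(78 + 169*63)/13) = 1/(-99 + sqrt(78 + 10647)/13) = 1/(-99 + sqrt(10725)/13) = 1/(-99 + (5*sqrt(429))/13) = 1/(-99 + 5*sqrt(429)/13)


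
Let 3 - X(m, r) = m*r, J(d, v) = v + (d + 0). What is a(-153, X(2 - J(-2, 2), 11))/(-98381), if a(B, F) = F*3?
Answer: 57/98381 ≈ 0.00057938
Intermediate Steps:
J(d, v) = d + v (J(d, v) = v + d = d + v)
X(m, r) = 3 - m*r
a(B, F) = 3*F
a(-153, X(2 - J(-2, 2), 11))/(-98381) = (3*(3 - 1*(2 - (-2 + 2))*11))/(-98381) = (3*(3 - 1*(2 - 1*0)*11))*(-1/98381) = (3*(3 - 1*(2 + 0)*11))*(-1/98381) = (3*(3 - 1*2*11))*(-1/98381) = (3*(3 - 22))*(-1/98381) = (3*(-19))*(-1/98381) = -57*(-1/98381) = 57/98381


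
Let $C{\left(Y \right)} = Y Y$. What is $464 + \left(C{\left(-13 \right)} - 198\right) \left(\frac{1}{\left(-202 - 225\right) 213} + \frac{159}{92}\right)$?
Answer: $\frac{3463143895}{8367492} \approx 413.88$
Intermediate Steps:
$C{\left(Y \right)} = Y^{2}$
$464 + \left(C{\left(-13 \right)} - 198\right) \left(\frac{1}{\left(-202 - 225\right) 213} + \frac{159}{92}\right) = 464 + \left(\left(-13\right)^{2} - 198\right) \left(\frac{1}{\left(-202 - 225\right) 213} + \frac{159}{92}\right) = 464 + \left(169 - 198\right) \left(\frac{1}{-427} \cdot \frac{1}{213} + 159 \cdot \frac{1}{92}\right) = 464 - 29 \left(\left(- \frac{1}{427}\right) \frac{1}{213} + \frac{159}{92}\right) = 464 - 29 \left(- \frac{1}{90951} + \frac{159}{92}\right) = 464 - \frac{419372393}{8367492} = \frac{3463143895}{8367492}$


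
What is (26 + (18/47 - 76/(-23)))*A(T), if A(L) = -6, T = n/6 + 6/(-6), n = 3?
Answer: -192552/1081 ≈ -178.12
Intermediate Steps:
T = -1/2 (T = 3/6 + 6/(-6) = 3*(1/6) + 6*(-1/6) = 1/2 - 1 = -1/2 ≈ -0.50000)
(26 + (18/47 - 76/(-23)))*A(T) = (26 + (18/47 - 76/(-23)))*(-6) = (26 + (18*(1/47) - 76*(-1/23)))*(-6) = (26 + (18/47 + 76/23))*(-6) = (26 + 3986/1081)*(-6) = (32092/1081)*(-6) = -192552/1081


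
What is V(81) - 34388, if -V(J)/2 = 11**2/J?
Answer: -2785670/81 ≈ -34391.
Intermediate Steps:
V(J) = -242/J (V(J) = -2*11**2/J = -242/J)
V(81) - 34388 = -242/81 - 34388 = -2785670/81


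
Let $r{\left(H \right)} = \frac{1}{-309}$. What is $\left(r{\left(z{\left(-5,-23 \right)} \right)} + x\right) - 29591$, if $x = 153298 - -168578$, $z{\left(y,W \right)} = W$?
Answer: $\frac{90316064}{309} \approx 2.9229 \cdot 10^{5}$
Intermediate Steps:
$x = 321876$ ($x = 153298 + 168578 = 321876$)
$r{\left(H \right)} = - \frac{1}{309}$
$\left(r{\left(z{\left(-5,-23 \right)} \right)} + x\right) - 29591 = \left(- \frac{1}{309} + 321876\right) - 29591 = \frac{99459683}{309} - 29591 = \frac{90316064}{309}$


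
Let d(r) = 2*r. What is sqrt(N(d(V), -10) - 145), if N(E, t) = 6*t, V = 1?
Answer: I*sqrt(205) ≈ 14.318*I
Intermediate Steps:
sqrt(N(d(V), -10) - 145) = sqrt(6*(-10) - 145) = sqrt(-60 - 145) = sqrt(-205) = I*sqrt(205)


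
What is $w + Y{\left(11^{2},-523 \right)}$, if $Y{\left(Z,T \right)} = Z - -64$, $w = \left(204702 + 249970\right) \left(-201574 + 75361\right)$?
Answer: $-57385516951$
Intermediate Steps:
$w = -57385517136$ ($w = 454672 \left(-126213\right) = -57385517136$)
$Y{\left(Z,T \right)} = 64 + Z$ ($Y{\left(Z,T \right)} = Z + 64 = 64 + Z$)
$w + Y{\left(11^{2},-523 \right)} = -57385517136 + \left(64 + 11^{2}\right) = -57385517136 + \left(64 + 121\right) = -57385517136 + 185 = -57385516951$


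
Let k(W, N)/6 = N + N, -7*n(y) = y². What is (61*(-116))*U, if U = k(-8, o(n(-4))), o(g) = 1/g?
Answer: 37149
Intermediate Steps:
n(y) = -y²/7
k(W, N) = 12*N (k(W, N) = 6*(N + N) = 6*(2*N) = 12*N)
U = -21/4 (U = 12/((-⅐*(-4)²)) = 12/((-⅐*16)) = 12/(-16/7) = 12*(-7/16) = -21/4 ≈ -5.2500)
(61*(-116))*U = (61*(-116))*(-21/4) = -7076*(-21/4) = 37149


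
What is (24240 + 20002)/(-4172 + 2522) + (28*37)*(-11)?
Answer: -856711/75 ≈ -11423.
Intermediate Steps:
(24240 + 20002)/(-4172 + 2522) + (28*37)*(-11) = 44242/(-1650) + 1036*(-11) = 44242*(-1/1650) - 11396 = -2011/75 - 11396 = -856711/75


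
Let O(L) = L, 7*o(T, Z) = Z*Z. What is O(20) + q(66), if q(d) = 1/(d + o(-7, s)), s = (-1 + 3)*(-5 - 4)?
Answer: 15727/786 ≈ 20.009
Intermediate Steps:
s = -18 (s = 2*(-9) = -18)
o(T, Z) = Z²/7 (o(T, Z) = (Z*Z)/7 = Z²/7)
q(d) = 1/(324/7 + d) (q(d) = 1/(d + (⅐)*(-18)²) = 1/(d + (⅐)*324) = 1/(d + 324/7) = 1/(324/7 + d))
O(20) + q(66) = 20 + 7/(324 + 7*66) = 20 + 7/(324 + 462) = 20 + 7/786 = 15727/786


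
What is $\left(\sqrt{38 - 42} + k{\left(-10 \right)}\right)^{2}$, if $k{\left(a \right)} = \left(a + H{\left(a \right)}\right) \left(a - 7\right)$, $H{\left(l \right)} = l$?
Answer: $115596 + 1360 i \approx 1.156 \cdot 10^{5} + 1360.0 i$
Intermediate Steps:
$k{\left(a \right)} = 2 a \left(-7 + a\right)$ ($k{\left(a \right)} = \left(a + a\right) \left(a - 7\right) = 2 a \left(-7 + a\right)$)
$\left(\sqrt{38 - 42} + k{\left(-10 \right)}\right)^{2} = \left(\sqrt{38 - 42} + 2 \left(-10\right) \left(-7 - 10\right)\right)^{2} = \left(\sqrt{38 - 42} + 2 \left(-10\right) \left(-17\right)\right)^{2} = \left(\sqrt{38 - 42} + 340\right)^{2} = \left(\sqrt{-4} + 340\right)^{2} = \left(2 i + 340\right)^{2} = \left(340 + 2 i\right)^{2}$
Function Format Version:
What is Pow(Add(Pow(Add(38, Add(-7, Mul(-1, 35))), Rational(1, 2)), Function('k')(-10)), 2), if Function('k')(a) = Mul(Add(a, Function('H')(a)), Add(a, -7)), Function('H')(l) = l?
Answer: Add(115596, Mul(1360, I)) ≈ Add(1.1560e+5, Mul(1360.0, I))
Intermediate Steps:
Function('k')(a) = Mul(2, a, Add(-7, a)) (Function('k')(a) = Mul(Add(a, a), Add(a, -7)) = Mul(Mul(2, a), Add(-7, a)) = Mul(2, a, Add(-7, a)))
Pow(Add(Pow(Add(38, Add(-7, Mul(-1, 35))), Rational(1, 2)), Function('k')(-10)), 2) = Pow(Add(Pow(Add(38, Add(-7, Mul(-1, 35))), Rational(1, 2)), Mul(2, -10, Add(-7, -10))), 2) = Pow(Add(Pow(Add(38, Add(-7, -35)), Rational(1, 2)), Mul(2, -10, -17)), 2) = Pow(Add(Pow(Add(38, -42), Rational(1, 2)), 340), 2) = Pow(Add(Pow(-4, Rational(1, 2)), 340), 2) = Pow(Add(Mul(2, I), 340), 2) = Pow(Add(340, Mul(2, I)), 2)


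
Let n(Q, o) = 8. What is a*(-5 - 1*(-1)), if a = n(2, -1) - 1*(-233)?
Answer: -964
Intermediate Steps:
a = 241 (a = 8 - 1*(-233) = 8 + 233 = 241)
a*(-5 - 1*(-1)) = 241*(-5 - 1*(-1)) = 241*(-5 + 1) = 241*(-4) = -964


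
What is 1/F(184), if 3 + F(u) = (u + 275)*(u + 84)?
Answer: 1/123009 ≈ 8.1295e-6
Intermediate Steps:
F(u) = -3 + (84 + u)*(275 + u) (F(u) = -3 + (u + 275)*(u + 84) = -3 + (275 + u)*(84 + u) = -3 + (84 + u)*(275 + u))
1/F(184) = 1/(23097 + 184² + 359*184) = 1/(23097 + 33856 + 66056) = 1/123009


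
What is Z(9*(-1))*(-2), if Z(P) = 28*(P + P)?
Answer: 1008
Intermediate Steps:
Z(P) = 56*P (Z(P) = 28*(2*P) = 56*P)
Z(9*(-1))*(-2) = (56*(9*(-1)))*(-2) = (56*(-9))*(-2) = -504*(-2) = 1008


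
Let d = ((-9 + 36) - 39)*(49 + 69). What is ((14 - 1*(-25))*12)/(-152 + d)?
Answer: -117/392 ≈ -0.29847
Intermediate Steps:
d = -1416 (d = (27 - 39)*118 = -12*118 = -1416)
((14 - 1*(-25))*12)/(-152 + d) = ((14 - 1*(-25))*12)/(-152 - 1416) = ((14 + 25)*12)/(-1568) = -39*12/1568 = -1/1568*468 = -117/392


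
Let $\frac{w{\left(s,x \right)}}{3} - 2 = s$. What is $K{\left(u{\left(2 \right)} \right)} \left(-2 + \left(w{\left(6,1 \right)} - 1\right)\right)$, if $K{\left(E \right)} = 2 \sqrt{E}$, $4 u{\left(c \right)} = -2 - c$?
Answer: $42 i \approx 42.0 i$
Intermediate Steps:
$w{\left(s,x \right)} = 6 + 3 s$
$u{\left(c \right)} = - \frac{1}{2} - \frac{c}{4}$ ($u{\left(c \right)} = \frac{-2 - c}{4} = - \frac{1}{2} - \frac{c}{4}$)
$K{\left(u{\left(2 \right)} \right)} \left(-2 + \left(w{\left(6,1 \right)} - 1\right)\right) = 2 \sqrt{- \frac{1}{2} - \frac{1}{2}} \left(-2 + \left(\left(6 + 3 \cdot 6\right) - 1\right)\right) = 2 \sqrt{- \frac{1}{2} - \frac{1}{2}} \left(-2 + \left(\left(6 + 18\right) - 1\right)\right) = 2 \sqrt{-1} \left(-2 + \left(24 - 1\right)\right) = 2 i \left(-2 + 23\right) = 2 i 21 = 42 i$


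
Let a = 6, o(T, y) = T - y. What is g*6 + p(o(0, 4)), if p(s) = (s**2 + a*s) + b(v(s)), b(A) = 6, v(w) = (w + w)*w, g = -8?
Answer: -50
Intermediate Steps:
v(w) = 2*w**2 (v(w) = (2*w)*w = 2*w**2)
p(s) = 6 + s**2 + 6*s (p(s) = (s**2 + 6*s) + 6 = 6 + s**2 + 6*s)
g*6 + p(o(0, 4)) = -8*6 + (6 + (0 - 1*4)**2 + 6*(0 - 1*4)) = -48 + (6 + (0 - 4)**2 + 6*(0 - 4)) = -48 + (6 + (-4)**2 + 6*(-4)) = -48 + (6 + 16 - 24) = -48 - 2 = -50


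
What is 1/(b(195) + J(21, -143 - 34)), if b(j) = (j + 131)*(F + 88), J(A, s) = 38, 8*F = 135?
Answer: 4/136909 ≈ 2.9216e-5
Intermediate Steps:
F = 135/8 (F = (⅛)*135 = 135/8 ≈ 16.875)
b(j) = 109909/8 + 839*j/8 (b(j) = (j + 131)*(135/8 + 88) = (131 + j)*(839/8) = 109909/8 + 839*j/8)
1/(b(195) + J(21, -143 - 34)) = 1/((109909/8 + (839/8)*195) + 38) = 1/((109909/8 + 163605/8) + 38) = 1/(136757/4 + 38) = 1/(136909/4) = 4/136909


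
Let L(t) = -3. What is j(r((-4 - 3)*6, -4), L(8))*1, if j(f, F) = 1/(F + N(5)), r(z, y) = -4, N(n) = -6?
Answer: -⅑ ≈ -0.11111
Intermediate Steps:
j(f, F) = 1/(-6 + F) (j(f, F) = 1/(F - 6) = 1/(-6 + F))
j(r((-4 - 3)*6, -4), L(8))*1 = 1/(-6 - 3) = 1/(-9) = -⅑*1 = -⅑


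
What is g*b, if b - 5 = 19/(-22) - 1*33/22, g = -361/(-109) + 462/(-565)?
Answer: 4454603/677435 ≈ 6.5757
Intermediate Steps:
g = 153607/61585 (g = -361*(-1/109) + 462*(-1/565) = 361/109 - 462/565 = 153607/61585 ≈ 2.4942)
b = 29/11 (b = 5 + (19/(-22) - 1*33/22) = 5 + (19*(-1/22) - 33*1/22) = 5 + (-19/22 - 3/2) = 5 - 26/11 = 29/11 ≈ 2.6364)
g*b = (153607/61585)*(29/11) = 4454603/677435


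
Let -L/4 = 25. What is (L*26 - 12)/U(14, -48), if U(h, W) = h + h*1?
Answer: -653/7 ≈ -93.286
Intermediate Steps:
U(h, W) = 2*h (U(h, W) = h + h = 2*h)
L = -100 (L = -4*25 = -100)
(L*26 - 12)/U(14, -48) = (-100*26 - 12)/((2*14)) = (-2600 - 12)/28 = -2612*1/28 = -653/7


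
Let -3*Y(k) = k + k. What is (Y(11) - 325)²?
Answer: 994009/9 ≈ 1.1045e+5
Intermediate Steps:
Y(k) = -2*k/3 (Y(k) = -(k + k)/3 = -2*k/3)
(Y(11) - 325)² = (-⅔*11 - 325)² = (-22/3 - 325)² = (-997/3)² = 994009/9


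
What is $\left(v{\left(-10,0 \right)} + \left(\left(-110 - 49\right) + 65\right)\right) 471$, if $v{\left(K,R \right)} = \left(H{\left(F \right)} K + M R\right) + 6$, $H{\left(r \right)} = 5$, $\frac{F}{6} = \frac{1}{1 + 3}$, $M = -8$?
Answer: $-64998$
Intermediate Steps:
$F = \frac{3}{2}$ ($F = \frac{6}{1 + 3} = \frac{6}{4} = 6 \cdot \frac{1}{4} = \frac{3}{2} \approx 1.5$)
$v{\left(K,R \right)} = 6 - 8 R + 5 K$ ($v{\left(K,R \right)} = \left(5 K - 8 R\right) + 6 = \left(- 8 R + 5 K\right) + 6 = 6 - 8 R + 5 K$)
$\left(v{\left(-10,0 \right)} + \left(\left(-110 - 49\right) + 65\right)\right) 471 = \left(\left(6 - 0 + 5 \left(-10\right)\right) + \left(\left(-110 - 49\right) + 65\right)\right) 471 = \left(\left(6 + 0 - 50\right) + \left(-159 + 65\right)\right) 471 = \left(-44 - 94\right) 471 = \left(-138\right) 471 = -64998$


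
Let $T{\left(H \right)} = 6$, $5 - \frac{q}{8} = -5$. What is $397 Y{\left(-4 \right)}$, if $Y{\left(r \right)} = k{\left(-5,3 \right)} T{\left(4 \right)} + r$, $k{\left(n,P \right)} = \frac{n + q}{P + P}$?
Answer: $28187$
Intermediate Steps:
$q = 80$ ($q = 40 - -40 = 40 + 40 = 80$)
$k{\left(n,P \right)} = \frac{80 + n}{2 P}$ ($k{\left(n,P \right)} = \frac{n + 80}{P + P} = \frac{80 + n}{2 P}$)
$Y{\left(r \right)} = 75 + r$ ($Y{\left(r \right)} = \frac{80 - 5}{2 \cdot 3} \cdot 6 + r = \frac{1}{2} \cdot \frac{1}{3} \cdot 75 \cdot 6 + r = \frac{25}{2} \cdot 6 + r = 75 + r$)
$397 Y{\left(-4 \right)} = 397 \left(75 - 4\right) = 397 \cdot 71 = 28187$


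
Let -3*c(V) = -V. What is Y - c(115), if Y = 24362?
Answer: 72971/3 ≈ 24324.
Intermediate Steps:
c(V) = V/3 (c(V) = -(-1)*V/3 = V/3)
Y - c(115) = 24362 - 115/3 = 72971/3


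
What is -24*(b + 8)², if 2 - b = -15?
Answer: -15000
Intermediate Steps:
b = 17 (b = 2 - 1*(-15) = 2 + 15 = 17)
-24*(b + 8)² = -24*(17 + 8)² = -24*25² = -24*625 = -15000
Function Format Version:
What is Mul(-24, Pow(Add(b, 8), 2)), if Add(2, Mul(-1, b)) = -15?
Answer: -15000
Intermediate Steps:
b = 17 (b = Add(2, Mul(-1, -15)) = Add(2, 15) = 17)
Mul(-24, Pow(Add(b, 8), 2)) = Mul(-24, Pow(Add(17, 8), 2)) = Mul(-24, Pow(25, 2)) = Mul(-24, 625) = -15000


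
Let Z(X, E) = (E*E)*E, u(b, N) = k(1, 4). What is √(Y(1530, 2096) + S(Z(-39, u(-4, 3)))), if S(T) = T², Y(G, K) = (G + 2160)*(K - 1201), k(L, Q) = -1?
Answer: 7*√67399 ≈ 1817.3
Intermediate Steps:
Y(G, K) = (-1201 + K)*(2160 + G) (Y(G, K) = (2160 + G)*(-1201 + K) = (-1201 + K)*(2160 + G))
u(b, N) = -1
Z(X, E) = E³ (Z(X, E) = E²*E = E³)
√(Y(1530, 2096) + S(Z(-39, u(-4, 3)))) = √((-2594160 - 1201*1530 + 2160*2096 + 1530*2096) + ((-1)³)²) = √((-2594160 - 1837530 + 4527360 + 3206880) + (-1)²) = √(3302550 + 1) = √3302551 = 7*√67399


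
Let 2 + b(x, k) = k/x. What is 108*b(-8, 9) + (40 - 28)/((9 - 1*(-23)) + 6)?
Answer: -12813/38 ≈ -337.18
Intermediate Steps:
b(x, k) = -2 + k/x
108*b(-8, 9) + (40 - 28)/((9 - 1*(-23)) + 6) = 108*(-2 + 9/(-8)) + (40 - 28)/((9 - 1*(-23)) + 6) = 108*(-2 + 9*(-⅛)) + 12/((9 + 23) + 6) = 108*(-2 - 9/8) + 12/(32 + 6) = 108*(-25/8) + 12/38 = -675/2 + 12*(1/38) = -675/2 + 6/19 = -12813/38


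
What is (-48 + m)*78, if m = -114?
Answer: -12636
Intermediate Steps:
(-48 + m)*78 = (-48 - 114)*78 = -162*78 = -12636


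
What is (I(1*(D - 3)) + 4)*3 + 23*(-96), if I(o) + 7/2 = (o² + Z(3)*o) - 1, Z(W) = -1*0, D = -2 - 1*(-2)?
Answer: -4365/2 ≈ -2182.5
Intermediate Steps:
D = 0 (D = -2 + 2 = 0)
Z(W) = 0
I(o) = -9/2 + o² (I(o) = -7/2 + ((o² + 0*o) - 1) = -7/2 + ((o² + 0) - 1) = -7/2 + (o² - 1) = -7/2 + (-1 + o²) = -9/2 + o²)
(I(1*(D - 3)) + 4)*3 + 23*(-96) = ((-9/2 + (1*(0 - 3))²) + 4)*3 + 23*(-96) = ((-9/2 + (1*(-3))²) + 4)*3 - 2208 = ((-9/2 + (-3)²) + 4)*3 - 2208 = ((-9/2 + 9) + 4)*3 - 2208 = (9/2 + 4)*3 - 2208 = (17/2)*3 - 2208 = 51/2 - 2208 = -4365/2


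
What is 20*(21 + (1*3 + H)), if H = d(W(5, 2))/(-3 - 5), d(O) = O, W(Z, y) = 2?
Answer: 475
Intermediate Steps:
H = -1/4 (H = 2/(-3 - 5) = 2/(-8) = 2*(-1/8) = -1/4 ≈ -0.25000)
20*(21 + (1*3 + H)) = 20*(21 + (1*3 - 1/4)) = 20*(21 + (3 - 1/4)) = 20*(21 + 11/4) = 20*(95/4) = 475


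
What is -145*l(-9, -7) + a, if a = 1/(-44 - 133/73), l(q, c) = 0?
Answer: -73/3345 ≈ -0.021824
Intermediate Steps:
a = -73/3345 (a = 1/(-44 - 133*1/73) = 1/(-44 - 133/73) = 1/(-3345/73) = -73/3345 ≈ -0.021824)
-145*l(-9, -7) + a = -145*0 - 73/3345 = 0 - 73/3345 = -73/3345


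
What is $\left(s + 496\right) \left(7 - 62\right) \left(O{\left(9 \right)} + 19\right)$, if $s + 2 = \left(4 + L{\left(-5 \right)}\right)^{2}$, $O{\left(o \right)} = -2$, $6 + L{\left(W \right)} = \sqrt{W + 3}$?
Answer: $-463760 + 3740 i \sqrt{2} \approx -4.6376 \cdot 10^{5} + 5289.2 i$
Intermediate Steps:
$L{\left(W \right)} = -6 + \sqrt{3 + W}$ ($L{\left(W \right)} = -6 + \sqrt{W + 3} = -6 + \sqrt{3 + W}$)
$s = -2 + \left(-2 + i \sqrt{2}\right)^{2}$ ($s = -2 + \left(4 - \left(6 - \sqrt{3 - 5}\right)\right)^{2} = -2 + \left(4 - \left(6 - \sqrt{-2}\right)\right)^{2} = -2 + \left(4 - \left(6 - i \sqrt{2}\right)\right)^{2} = -2 + \left(-2 + i \sqrt{2}\right)^{2} \approx -6.0 \cdot 10^{-11} - 5.6569 i$)
$\left(s + 496\right) \left(7 - 62\right) \left(O{\left(9 \right)} + 19\right) = \left(- 4 i \sqrt{2} + 496\right) \left(7 - 62\right) \left(-2 + 19\right) = \left(496 - 4 i \sqrt{2}\right) \left(\left(-55\right) 17\right) = \left(496 - 4 i \sqrt{2}\right) \left(-935\right) = -463760 + 3740 i \sqrt{2}$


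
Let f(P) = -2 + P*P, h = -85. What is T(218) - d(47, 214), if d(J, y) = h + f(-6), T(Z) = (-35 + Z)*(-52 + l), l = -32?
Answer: -15321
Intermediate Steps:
T(Z) = 2940 - 84*Z (T(Z) = (-35 + Z)*(-52 - 32) = (-35 + Z)*(-84) = 2940 - 84*Z)
f(P) = -2 + P²
d(J, y) = -51 (d(J, y) = -85 + (-2 + (-6)²) = -85 + (-2 + 36) = -85 + 34 = -51)
T(218) - d(47, 214) = (2940 - 84*218) - 1*(-51) = (2940 - 18312) + 51 = -15372 + 51 = -15321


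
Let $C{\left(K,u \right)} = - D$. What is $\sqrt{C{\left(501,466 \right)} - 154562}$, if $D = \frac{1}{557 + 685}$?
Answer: $\frac{i \sqrt{26491308690}}{414} \approx 393.14 i$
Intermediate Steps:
$D = \frac{1}{1242} \approx 0.00080515$
$C{\left(K,u \right)} = - \frac{1}{1242}$ ($C{\left(K,u \right)} = \left(-1\right) \frac{1}{1242} = - \frac{1}{1242}$)
$\sqrt{C{\left(501,466 \right)} - 154562} = \sqrt{- \frac{1}{1242} - 154562} = \sqrt{- \frac{191966005}{1242}} = \frac{i \sqrt{26491308690}}{414}$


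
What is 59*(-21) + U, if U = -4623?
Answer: -5862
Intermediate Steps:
59*(-21) + U = 59*(-21) - 4623 = -1239 - 4623 = -5862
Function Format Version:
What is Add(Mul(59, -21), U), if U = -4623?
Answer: -5862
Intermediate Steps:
Add(Mul(59, -21), U) = Add(Mul(59, -21), -4623) = Add(-1239, -4623) = -5862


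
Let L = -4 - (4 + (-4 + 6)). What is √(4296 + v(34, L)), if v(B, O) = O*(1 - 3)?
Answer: 2*√1079 ≈ 65.696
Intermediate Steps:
L = -10 (L = -4 - (4 + 2) = -4 - 1*6 = -4 - 6 = -10)
v(B, O) = -2*O (v(B, O) = O*(-2) = -2*O)
√(4296 + v(34, L)) = √(4296 - 2*(-10)) = √(4296 + 20) = √4316 = 2*√1079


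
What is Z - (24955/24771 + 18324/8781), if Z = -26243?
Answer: -82737636208/3152379 ≈ -26246.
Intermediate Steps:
Z - (24955/24771 + 18324/8781) = -26243 - (24955/24771 + 18324/8781) = -26243 - (24955*(1/24771) + 18324*(1/8781)) = -26243 - (1085/1077 + 6108/2927) = -26243 - 1*9754111/3152379 = -26243 - 9754111/3152379 = -82737636208/3152379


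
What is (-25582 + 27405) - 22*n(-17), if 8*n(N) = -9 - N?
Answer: 1801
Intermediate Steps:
n(N) = -9/8 - N/8 (n(N) = (-9 - N)/8 = -9/8 - N/8)
(-25582 + 27405) - 22*n(-17) = (-25582 + 27405) - 22*(-9/8 - ⅛*(-17)) = 1823 - 22*(-9/8 + 17/8) = 1823 - 22*1 = 1823 - 22 = 1801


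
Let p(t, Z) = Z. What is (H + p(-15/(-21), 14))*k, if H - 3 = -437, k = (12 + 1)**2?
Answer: -70980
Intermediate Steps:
k = 169 (k = 13**2 = 169)
H = -434 (H = 3 - 437 = -434)
(H + p(-15/(-21), 14))*k = (-434 + 14)*169 = -420*169 = -70980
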